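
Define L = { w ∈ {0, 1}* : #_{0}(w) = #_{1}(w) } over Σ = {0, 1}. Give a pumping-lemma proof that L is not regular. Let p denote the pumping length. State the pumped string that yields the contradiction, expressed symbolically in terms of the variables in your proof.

Assume L is regular. Let p be the pumping length given by the pumping lemma.
Choose w = 0^p 1^p ∈ L with |w| = 2p ≥ p.
Write w = xyz as guaranteed by the lemma, with |xy| ≤ p and |y| ≥ 1.
Since the first p symbols of w are all 0's and |xy| ≤ p, y lies entirely in the leading 0-block: y = 0^k for some k with 1 ≤ k ≤ p.
Pump with i = 2: xy^2z = 0^{p+k} 1^p has p+k occurrences of 0 but only p of 1. Since k ≥ 1 the counts differ, so xy^2z ∉ L.
This is a contradiction; hence L is not regular.

0^{p+k} 1^p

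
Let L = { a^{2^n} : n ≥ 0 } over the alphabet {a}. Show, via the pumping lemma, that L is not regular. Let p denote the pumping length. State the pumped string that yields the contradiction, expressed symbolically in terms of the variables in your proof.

Assume L is regular; let p be its pumping constant.
Take w = a^{2^p} ∈ L with |w| = 2^p ≥ p.
Write w = xyz as guaranteed by the lemma, with |xy| ≤ p and y is nonempty.
Then y = a^k for some k with 1 ≤ k ≤ p.
Pump with i = 2: xy^2z = a^{2^p+k}. Since 1 ≤ k ≤ p < 2^p, we have 2^p < 2^p+k < 2^{p+1}, so 2^p+k is not a power of 2. So xy^2z ∉ L.
This contradicts the pumping lemma, so L is not regular.

a^{2^p+k}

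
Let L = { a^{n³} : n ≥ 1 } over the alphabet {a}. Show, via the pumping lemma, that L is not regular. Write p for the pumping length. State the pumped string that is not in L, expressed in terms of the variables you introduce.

a^{p³+k}

Suppose for contradiction that L is regular, and let p be the pumping length.
Take w = a^{p³} ∈ L with |w| = p³ ≥ p.
The pumping lemma gives a decomposition w = xyz where |xy| ≤ p and |y| > 0.
Then y = a^k for some k with 1 ≤ k ≤ p.
Pump with i = 2: xy^2z = a^{p³+k}. Since 1 ≤ k ≤ p, p³ < p³+k ≤ p³+p < p³+3p²+3p+1 = (p+1)³, so p³+k is not a perfect cube. So xy^2z ∉ L.
Contradiction. Therefore L is not regular.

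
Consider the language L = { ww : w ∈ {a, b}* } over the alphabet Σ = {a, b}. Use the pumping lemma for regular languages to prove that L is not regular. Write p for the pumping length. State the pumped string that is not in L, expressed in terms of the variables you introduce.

a^{p+k} b^p a^p b^p

Assume L is regular; let p be its pumping constant.
Take w = a^p b^p a^p b^p = uu where u = a^pb^p; then w ∈ L and |w| = 4p ≥ p.
Write w = xyz as guaranteed by the lemma, with |xy| ≤ p and |y| ≥ 1.
Since the first p symbols of w are all a's and |xy| ≤ p, y lies entirely in the leading a-block: y = a^k for some k with 1 ≤ k ≤ p.
Pump with i = 2: xy^2z = a^{p+k} b^p a^p b^p, of length 4p+k. Suppose this equals vv. The string starts with a and ends with b, so v does too; thus the boundary between the two copies of v is a b→a transition. There is exactly one such transition, at position 2p+k, so |v| = 2p+k and |vv| = 4p+2k ≠ 4p+k since k ≥ 1. So xy^2z ∉ L.
Contradiction. Therefore L is not regular.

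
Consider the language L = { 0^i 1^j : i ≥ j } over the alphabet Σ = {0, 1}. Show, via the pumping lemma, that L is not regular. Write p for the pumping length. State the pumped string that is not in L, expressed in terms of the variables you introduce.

Assume L is regular. Let p be the pumping length given by the pumping lemma.
Choose w = 0^p 1^p ∈ L, with |w| = 2p ≥ p.
By the pumping lemma, w = xyz with |xy| ≤ p and |y| > 0.
Since the first p symbols of w are all 0's and |xy| ≤ p, y lies entirely in the leading 0-block: y = 0^k for some k with 1 ≤ k ≤ p.
Consider xy^0z = xz = 0^{p-k} 1^p. Since k ≥ 1, the 0-count p-k is less than p, so i ≥ j fails; thus xz ∉ L.
Contradiction. Therefore L is not regular.

0^{p-k} 1^p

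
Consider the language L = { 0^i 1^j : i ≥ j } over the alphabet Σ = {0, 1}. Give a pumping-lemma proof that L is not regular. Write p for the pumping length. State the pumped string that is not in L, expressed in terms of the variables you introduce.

Assume L is regular; let p be its pumping constant.
Choose w = 0^p 1^p ∈ L, with |w| = 2p ≥ p.
By the pumping lemma, w = xyz with |xy| ≤ p and |y| > 0.
Since the first p symbols of w are all 0's and |xy| ≤ p, y lies entirely in the leading 0-block: y = 0^k for some k with 1 ≤ k ≤ p.
Consider xy^0z = xz = 0^{p-k} 1^p. Since k ≥ 1, the 0-count p-k is less than p, so i ≥ j fails; thus xz ∉ L.
This contradicts the pumping lemma, so L is not regular.

0^{p-k} 1^p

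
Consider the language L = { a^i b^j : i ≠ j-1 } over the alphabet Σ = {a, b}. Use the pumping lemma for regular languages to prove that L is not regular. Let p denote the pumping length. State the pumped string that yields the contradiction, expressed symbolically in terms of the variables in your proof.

a^{p+p!} b^{p+p!+1}

Assume L is regular. Let p be the pumping length given by the pumping lemma.
Choose w = a^p b^{p+p!+1}. Since p ≠ (p+p!+1)-1 = p+p!, w ∈ L; and |w| ≥ p.
The pumping lemma gives a decomposition w = xyz where |xy| ≤ p and |y| ≥ 1.
Because |xy| ≤ p and w begins with p copies of a, we have y = a^k with 1 ≤ k ≤ p.
Since 1 ≤ k ≤ p, k divides p!; set t = 1 + p!/k. Then xy^t z has p + (p!/k)·k = p + p! copies of a. Now the a-count is p+p! and (b-count)-1 = (p+p!+1)-1 = p+p!, so i ≠ j-1 fails. So xy^t z = a^{p+p!} b^{p+p!+1} ∉ L.
This contradicts the pumping lemma, so L is not regular.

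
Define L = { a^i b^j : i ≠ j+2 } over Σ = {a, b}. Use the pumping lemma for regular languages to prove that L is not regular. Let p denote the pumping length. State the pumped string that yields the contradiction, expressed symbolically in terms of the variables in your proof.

Assume L is regular. Let p be the pumping length given by the pumping lemma.
Choose w = a^p b^{p+p!-2}. Since p ≠ (p+p!-2)+2 = p+p!, w ∈ L; and |w| ≥ p.
Write w = xyz as guaranteed by the lemma, with |xy| ≤ p and |y| > 0.
Since the first p symbols of w are all a's and |xy| ≤ p, y lies entirely in the leading a-block: y = a^k for some k with 1 ≤ k ≤ p.
Since 1 ≤ k ≤ p, k divides p!; set t = 1 + p!/k. Then xy^t z has p + (p!/k)·k = p + p! copies of a. Now the a-count is p+p! and (b-count)+2 = (p+p!-2)+2 = p+p!, so i ≠ j+2 fails. So xy^t z = a^{p+p!} b^{p+p!-2} ∉ L.
This contradicts the pumping lemma, so L is not regular.

a^{p+p!} b^{p+p!-2}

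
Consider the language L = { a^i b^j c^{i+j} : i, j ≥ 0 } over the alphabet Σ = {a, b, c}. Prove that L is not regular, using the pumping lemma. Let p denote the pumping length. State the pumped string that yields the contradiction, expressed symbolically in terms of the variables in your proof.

Assume L is regular; let p be its pumping constant.
Take w = a^p b^p c^{2p} ∈ L (with i=j=p, i+j=2p), |w| = 4p ≥ p.
The pumping lemma gives a decomposition w = xyz where |xy| ≤ p and |y| ≥ 1.
Because |xy| ≤ p and w begins with p copies of a, we have y = a^k with 1 ≤ k ≤ p.
Consider xy^2z = a^{p+k} b^p c^{2p}. Now the a- and b-counts sum to 2p+k, but the c-count is 2p ≠ 2p+k. So xy^2z ∉ L.
This is a contradiction; hence L is not regular.

a^{p+k} b^p c^{2p}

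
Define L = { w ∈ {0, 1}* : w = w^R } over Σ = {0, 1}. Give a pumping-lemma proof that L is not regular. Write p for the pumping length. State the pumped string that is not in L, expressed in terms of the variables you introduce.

0^{p+k} 1 0^p

Suppose for contradiction that L is regular, and let p be the pumping length.
Take w = 0^p 1 0^p, a palindrome of length 2p+1 ≥ p.
The pumping lemma gives a decomposition w = xyz where |xy| ≤ p and y is nonempty.
The first p characters of w are 0's, so xy (and hence y) consists only of 0's. Write y = 0^k, 1 ≤ k ≤ p.
Pump with i = 2: xy^2z = 0^{p+k} 1 0^p. Its reverse is 0^p 1 0^{p+k}, which differs from xy^2z since k ≥ 1. So xy^2z is not a palindrome and xy^2z ∉ L.
Contradiction. Therefore L is not regular.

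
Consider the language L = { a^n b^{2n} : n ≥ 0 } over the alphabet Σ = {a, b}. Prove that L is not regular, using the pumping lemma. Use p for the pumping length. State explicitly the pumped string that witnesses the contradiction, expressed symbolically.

Toward a contradiction, assume L is regular with pumping length p.
Let w = a^p b^{2p} ∈ L; note |w| = 3p ≥ p.
The pumping lemma gives a decomposition w = xyz where |xy| ≤ p and |y| > 0.
Because |xy| ≤ p and w begins with p copies of a, we have y = a^k with 1 ≤ k ≤ p.
Pump with i = 2: xy^2z = a^{p+k} b^{2p}. For this to lie in L we would need 2p = 2(p+k), which forces k = 0. But k ≥ 1, so xy^2z ∉ L.
Contradiction. Therefore L is not regular.

a^{p+k} b^{2p}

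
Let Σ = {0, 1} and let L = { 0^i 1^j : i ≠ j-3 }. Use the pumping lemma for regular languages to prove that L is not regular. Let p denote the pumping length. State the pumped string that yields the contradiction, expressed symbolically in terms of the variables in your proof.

Assume L is regular; let p be its pumping constant.
Choose w = 0^p 1^{p+p!+3}. Since p ≠ (p+p!+3)-3 = p+p!, w ∈ L; and |w| ≥ p.
Write w = xyz as guaranteed by the lemma, with |xy| ≤ p and y is nonempty.
Because |xy| ≤ p and w begins with p copies of 0, we have y = 0^k with 1 ≤ k ≤ p.
Since 1 ≤ k ≤ p, k divides p!; set t = 1 + p!/k. Then xy^t z has p + (p!/k)·k = p + p! copies of 0. Now the 0-count is p+p! and (1-count)-3 = (p+p!+3)-3 = p+p!, so i ≠ j-3 fails. So xy^t z = 0^{p+p!} 1^{p+p!+3} ∉ L.
This contradicts the pumping lemma, so L is not regular.

0^{p+p!} 1^{p+p!+3}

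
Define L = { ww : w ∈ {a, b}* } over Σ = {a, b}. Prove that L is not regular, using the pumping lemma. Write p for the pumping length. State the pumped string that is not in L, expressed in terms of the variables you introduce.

a^{p+k} b^p a^p b^p

Assume L is regular; let p be its pumping constant.
Take w = a^p b^p a^p b^p = uu where u = a^pb^p; then w ∈ L and |w| = 4p ≥ p.
The pumping lemma gives a decomposition w = xyz where |xy| ≤ p and |y| ≥ 1.
The first p characters of w are a's, so xy (and hence y) consists only of a's. Write y = a^k, 1 ≤ k ≤ p.
Pump with i = 2: xy^2z = a^{p+k} b^p a^p b^p, of length 4p+k. Suppose this equals vv. The string starts with a and ends with b, so v does too; thus the boundary between the two copies of v is a b→a transition. There is exactly one such transition, at position 2p+k, so |v| = 2p+k and |vv| = 4p+2k ≠ 4p+k since k ≥ 1. So xy^2z ∉ L.
This contradicts the pumping lemma, so L is not regular.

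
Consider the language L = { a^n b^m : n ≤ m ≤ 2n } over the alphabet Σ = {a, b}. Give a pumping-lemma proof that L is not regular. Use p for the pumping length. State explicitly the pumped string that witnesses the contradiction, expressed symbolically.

a^{p+k} b^p

Toward a contradiction, assume L is regular with pumping length p.
Take w = a^p b^p ∈ L (since p ≤ p ≤ 2p), with |w| = 2p ≥ p.
The pumping lemma gives a decomposition w = xyz where |xy| ≤ p and |y| ≥ 1.
Since the first p symbols of w are all a's and |xy| ≤ p, y lies entirely in the leading a-block: y = a^k for some k with 1 ≤ k ≤ p.
Pump with i = 2: xy^2z = a^{p+k} b^p. Now n = p+k > p = m, so the condition n ≤ m fails. Thus xy^2z ∉ L.
This is a contradiction; hence L is not regular.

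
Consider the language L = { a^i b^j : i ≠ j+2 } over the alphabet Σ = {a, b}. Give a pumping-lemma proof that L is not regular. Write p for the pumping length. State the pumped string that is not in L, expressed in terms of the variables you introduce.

Toward a contradiction, assume L is regular with pumping length p.
Choose w = a^p b^{p+p!-2}. Since p ≠ (p+p!-2)+2 = p+p!, w ∈ L; and |w| ≥ p.
The pumping lemma gives a decomposition w = xyz where |xy| ≤ p and y is nonempty.
The first p characters of w are a's, so xy (and hence y) consists only of a's. Write y = a^k, 1 ≤ k ≤ p.
Since 1 ≤ k ≤ p, k divides p!; set t = 1 + p!/k. Then xy^t z has p + (p!/k)·k = p + p! copies of a. Now the a-count is p+p! and (b-count)+2 = (p+p!-2)+2 = p+p!, so i ≠ j+2 fails. So xy^t z = a^{p+p!} b^{p+p!-2} ∉ L.
This is a contradiction; hence L is not regular.

a^{p+p!} b^{p+p!-2}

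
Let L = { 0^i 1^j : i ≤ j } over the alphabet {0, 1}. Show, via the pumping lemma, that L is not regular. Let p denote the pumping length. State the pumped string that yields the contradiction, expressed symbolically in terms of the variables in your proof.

0^{p+k} 1^p

Toward a contradiction, assume L is regular with pumping length p.
Choose w = 0^p 1^p ∈ L, with |w| = 2p ≥ p.
Write w = xyz as guaranteed by the lemma, with |xy| ≤ p and |y| > 0.
Since the first p symbols of w are all 0's and |xy| ≤ p, y lies entirely in the leading 0-block: y = 0^k for some k with 1 ≤ k ≤ p.
Consider xy^2z = 0^{p+k} 1^p. Since k ≥ 1, the 0-count p+k exceeds the 1-count p, so i ≤ j fails; thus xy^2z ∉ L.
Contradiction. Therefore L is not regular.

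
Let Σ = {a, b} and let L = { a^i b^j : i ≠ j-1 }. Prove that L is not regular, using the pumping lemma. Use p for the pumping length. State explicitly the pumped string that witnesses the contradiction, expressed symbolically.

Assume L is regular; let p be its pumping constant.
Choose w = a^p b^{p+p!+1}. Since p ≠ (p+p!+1)-1 = p+p!, w ∈ L; and |w| ≥ p.
The pumping lemma gives a decomposition w = xyz where |xy| ≤ p and |y| > 0.
The first p characters of w are a's, so xy (and hence y) consists only of a's. Write y = a^k, 1 ≤ k ≤ p.
Since 1 ≤ k ≤ p, k divides p!; set t = 1 + p!/k. Then xy^t z has p + (p!/k)·k = p + p! copies of a. Now the a-count is p+p! and (b-count)-1 = (p+p!+1)-1 = p+p!, so i ≠ j-1 fails. So xy^t z = a^{p+p!} b^{p+p!+1} ∉ L.
This contradicts the pumping lemma, so L is not regular.

a^{p+p!} b^{p+p!+1}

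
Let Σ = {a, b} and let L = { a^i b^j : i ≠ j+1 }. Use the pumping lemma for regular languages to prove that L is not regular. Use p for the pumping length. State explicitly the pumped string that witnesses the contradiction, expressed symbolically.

a^{p+p!} b^{p+p!-1}

Assume L is regular; let p be its pumping constant.
Choose w = a^p b^{p+p!-1}. Since p ≠ (p+p!-1)+1 = p+p!, w ∈ L; and |w| ≥ p.
By the pumping lemma, w = xyz with |xy| ≤ p and |y| > 0.
Because |xy| ≤ p and w begins with p copies of a, we have y = a^k with 1 ≤ k ≤ p.
Since 1 ≤ k ≤ p, k divides p!; set t = 1 + p!/k. Then xy^t z has p + (p!/k)·k = p + p! copies of a. Now the a-count is p+p! and (b-count)+1 = (p+p!-1)+1 = p+p!, so i ≠ j+1 fails. So xy^t z = a^{p+p!} b^{p+p!-1} ∉ L.
This contradicts the pumping lemma, so L is not regular.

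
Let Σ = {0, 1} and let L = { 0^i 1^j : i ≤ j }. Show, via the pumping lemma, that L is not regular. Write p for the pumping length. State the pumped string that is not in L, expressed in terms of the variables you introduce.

Toward a contradiction, assume L is regular with pumping length p.
Choose w = 0^p 1^p ∈ L, with |w| = 2p ≥ p.
The pumping lemma gives a decomposition w = xyz where |xy| ≤ p and |y| ≥ 1.
The first p characters of w are 0's, so xy (and hence y) consists only of 0's. Write y = 0^k, 1 ≤ k ≤ p.
Consider xy^2z = 0^{p+k} 1^p. Since k ≥ 1, the 0-count p+k exceeds the 1-count p, so i ≤ j fails; thus xy^2z ∉ L.
This contradicts the pumping lemma, so L is not regular.

0^{p+k} 1^p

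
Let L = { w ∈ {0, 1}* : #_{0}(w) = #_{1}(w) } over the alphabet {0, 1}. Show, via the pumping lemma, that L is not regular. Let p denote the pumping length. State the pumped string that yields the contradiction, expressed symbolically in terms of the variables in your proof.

0^{p+k} 1^p

Assume L is regular; let p be its pumping constant.
Choose w = 0^p 1^p ∈ L with |w| = 2p ≥ p.
By the pumping lemma, w = xyz with |xy| ≤ p and |y| > 0.
Because |xy| ≤ p and w begins with p copies of 0, we have y = 0^k with 1 ≤ k ≤ p.
Pump with i = 2: xy^2z = 0^{p+k} 1^p has p+k occurrences of 0 but only p of 1. Since k ≥ 1 the counts differ, so xy^2z ∉ L.
Contradiction. Therefore L is not regular.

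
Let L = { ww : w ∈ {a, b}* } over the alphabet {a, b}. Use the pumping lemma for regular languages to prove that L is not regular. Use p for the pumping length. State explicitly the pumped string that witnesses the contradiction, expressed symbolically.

Suppose for contradiction that L is regular, and let p be the pumping length.
Take w = a^p b^p a^p b^p = uu where u = a^pb^p; then w ∈ L and |w| = 4p ≥ p.
By the pumping lemma, w = xyz with |xy| ≤ p and |y| ≥ 1.
Because |xy| ≤ p and w begins with p copies of a, we have y = a^k with 1 ≤ k ≤ p.
Pump with i = 2: xy^2z = a^{p+k} b^p a^p b^p, of length 4p+k. Suppose this equals vv. The string starts with a and ends with b, so v does too; thus the boundary between the two copies of v is a b→a transition. There is exactly one such transition, at position 2p+k, so |v| = 2p+k and |vv| = 4p+2k ≠ 4p+k since k ≥ 1. So xy^2z ∉ L.
Contradiction. Therefore L is not regular.

a^{p+k} b^p a^p b^p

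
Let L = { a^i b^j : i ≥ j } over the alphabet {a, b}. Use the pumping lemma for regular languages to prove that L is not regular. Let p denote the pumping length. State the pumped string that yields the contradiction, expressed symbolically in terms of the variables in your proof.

Assume L is regular; let p be its pumping constant.
Choose w = a^p b^p ∈ L, with |w| = 2p ≥ p.
The pumping lemma gives a decomposition w = xyz where |xy| ≤ p and |y| > 0.
Because |xy| ≤ p and w begins with p copies of a, we have y = a^k with 1 ≤ k ≤ p.
Consider xy^0z = xz = a^{p-k} b^p. Since k ≥ 1, the a-count p-k is less than p, so i ≥ j fails; thus xz ∉ L.
Contradiction. Therefore L is not regular.

a^{p-k} b^p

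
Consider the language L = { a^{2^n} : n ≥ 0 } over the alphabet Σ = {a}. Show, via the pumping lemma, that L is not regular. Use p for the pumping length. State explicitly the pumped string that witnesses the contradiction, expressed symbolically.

a^{2^p+k}

Assume L is regular; let p be its pumping constant.
Take w = a^{2^p} ∈ L with |w| = 2^p ≥ p.
By the pumping lemma, w = xyz with |xy| ≤ p and |y| ≥ 1.
Then y = a^k for some k with 1 ≤ k ≤ p.
Pump with i = 2: xy^2z = a^{2^p+k}. Since 1 ≤ k ≤ p < 2^p, we have 2^p < 2^p+k < 2^{p+1}, so 2^p+k is not a power of 2. So xy^2z ∉ L.
Contradiction. Therefore L is not regular.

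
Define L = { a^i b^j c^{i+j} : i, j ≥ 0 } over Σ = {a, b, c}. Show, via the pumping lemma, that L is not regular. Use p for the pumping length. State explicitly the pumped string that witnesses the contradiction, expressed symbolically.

Assume L is regular; let p be its pumping constant.
Take w = a^p b^p c^{2p} ∈ L (with i=j=p, i+j=2p), |w| = 4p ≥ p.
Write w = xyz as guaranteed by the lemma, with |xy| ≤ p and |y| > 0.
Since the first p symbols of w are all a's and |xy| ≤ p, y lies entirely in the leading a-block: y = a^k for some k with 1 ≤ k ≤ p.
Consider xy^2z = a^{p+k} b^p c^{2p}. Now the a- and b-counts sum to 2p+k, but the c-count is 2p ≠ 2p+k. So xy^2z ∉ L.
This contradicts the pumping lemma, so L is not regular.

a^{p+k} b^p c^{2p}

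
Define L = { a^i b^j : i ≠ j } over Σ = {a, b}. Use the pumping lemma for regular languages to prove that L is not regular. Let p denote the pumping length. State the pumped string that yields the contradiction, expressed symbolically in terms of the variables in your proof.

Suppose for contradiction that L is regular, and let p be the pumping length.
Choose w = a^p b^{p+p!}. Since p ≠ p+p!, w ∈ L; and |w| ≥ p.
Write w = xyz as guaranteed by the lemma, with |xy| ≤ p and |y| ≥ 1.
Since the first p symbols of w are all a's and |xy| ≤ p, y lies entirely in the leading a-block: y = a^k for some k with 1 ≤ k ≤ p.
Since 1 ≤ k ≤ p, k divides p!; set t = 1 + p!/k. Then xy^t z has p + (p!/k)·k = p + p! copies of a. Now the a-count equals the b-count, so i ≠ j fails. So xy^t z = a^{p+p!} b^{p+p!} ∉ L.
Contradiction. Therefore L is not regular.

a^{p+p!} b^{p+p!}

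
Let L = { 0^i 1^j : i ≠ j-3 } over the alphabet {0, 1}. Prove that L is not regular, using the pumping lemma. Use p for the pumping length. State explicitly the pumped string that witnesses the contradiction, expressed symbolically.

0^{p+p!} 1^{p+p!+3}

Suppose for contradiction that L is regular, and let p be the pumping length.
Choose w = 0^p 1^{p+p!+3}. Since p ≠ (p+p!+3)-3 = p+p!, w ∈ L; and |w| ≥ p.
Write w = xyz as guaranteed by the lemma, with |xy| ≤ p and |y| ≥ 1.
The first p characters of w are 0's, so xy (and hence y) consists only of 0's. Write y = 0^k, 1 ≤ k ≤ p.
Since 1 ≤ k ≤ p, k divides p!; set t = 1 + p!/k. Then xy^t z has p + (p!/k)·k = p + p! copies of 0. Now the 0-count is p+p! and (1-count)-3 = (p+p!+3)-3 = p+p!, so i ≠ j-3 fails. So xy^t z = 0^{p+p!} 1^{p+p!+3} ∉ L.
Contradiction. Therefore L is not regular.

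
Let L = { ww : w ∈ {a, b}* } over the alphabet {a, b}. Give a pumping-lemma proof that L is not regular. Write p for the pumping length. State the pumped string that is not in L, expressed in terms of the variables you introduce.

a^{p+k} b^p a^p b^p

Suppose for contradiction that L is regular, and let p be the pumping length.
Take w = a^p b^p a^p b^p = uu where u = a^pb^p; then w ∈ L and |w| = 4p ≥ p.
Write w = xyz as guaranteed by the lemma, with |xy| ≤ p and y is nonempty.
Because |xy| ≤ p and w begins with p copies of a, we have y = a^k with 1 ≤ k ≤ p.
Pump with i = 2: xy^2z = a^{p+k} b^p a^p b^p, of length 4p+k. Suppose this equals vv. The string starts with a and ends with b, so v does too; thus the boundary between the two copies of v is a b→a transition. There is exactly one such transition, at position 2p+k, so |v| = 2p+k and |vv| = 4p+2k ≠ 4p+k since k ≥ 1. So xy^2z ∉ L.
This is a contradiction; hence L is not regular.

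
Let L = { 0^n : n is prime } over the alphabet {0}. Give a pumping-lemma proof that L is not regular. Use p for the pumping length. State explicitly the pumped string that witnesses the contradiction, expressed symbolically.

0^{q(1+k)}

Assume L is regular. Let p be the pumping length given by the pumping lemma.
Let q be a prime with q ≥ p+2 (infinitely many primes exist), and take w = 0^q ∈ L with |w| = q ≥ p.
Write w = xyz as guaranteed by the lemma, with |xy| ≤ p and y is nonempty.
Then y = 0^k for some k with 1 ≤ k ≤ p.
Since 1 ≤ k ≤ p, |xz| = q-k. Pump with i = q+1: |xy^{q+1}z| = (q-k)+(q+1)k = q+qk = q(1+k), which is composite (both factors ≥ 2). So xy^{q+1}z = 0^{q(1+k)} ∉ L.
Contradiction. Therefore L is not regular.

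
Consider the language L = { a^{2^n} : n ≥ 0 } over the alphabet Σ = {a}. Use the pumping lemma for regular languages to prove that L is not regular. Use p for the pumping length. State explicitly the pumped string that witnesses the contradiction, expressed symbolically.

a^{2^p+k}

Toward a contradiction, assume L is regular with pumping length p.
Take w = a^{2^p} ∈ L with |w| = 2^p ≥ p.
Write w = xyz as guaranteed by the lemma, with |xy| ≤ p and |y| ≥ 1.
Then y = a^k for some k with 1 ≤ k ≤ p.
Pump with i = 2: xy^2z = a^{2^p+k}. Since 1 ≤ k ≤ p < 2^p, we have 2^p < 2^p+k < 2^{p+1}, so 2^p+k is not a power of 2. So xy^2z ∉ L.
Contradiction. Therefore L is not regular.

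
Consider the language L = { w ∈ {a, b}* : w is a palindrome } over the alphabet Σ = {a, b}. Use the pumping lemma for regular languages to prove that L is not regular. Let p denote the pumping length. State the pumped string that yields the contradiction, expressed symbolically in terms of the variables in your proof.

Assume L is regular; let p be its pumping constant.
Take w = a^p b a^p, a palindrome of length 2p+1 ≥ p.
By the pumping lemma, w = xyz with |xy| ≤ p and |y| > 0.
Since the first p symbols of w are all a's and |xy| ≤ p, y lies entirely in the leading a-block: y = a^k for some k with 1 ≤ k ≤ p.
Pump with i = 2: xy^2z = a^{p+k} b a^p. Its reverse is a^p b a^{p+k}, which differs from xy^2z since k ≥ 1. So xy^2z is not a palindrome and xy^2z ∉ L.
This contradicts the pumping lemma, so L is not regular.

a^{p+k} b a^p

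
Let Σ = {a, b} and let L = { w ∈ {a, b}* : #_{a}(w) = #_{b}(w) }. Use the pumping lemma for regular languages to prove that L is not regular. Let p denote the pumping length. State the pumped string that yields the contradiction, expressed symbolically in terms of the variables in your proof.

a^{p+k} b^p

Assume L is regular. Let p be the pumping length given by the pumping lemma.
Choose w = a^p b^p ∈ L with |w| = 2p ≥ p.
By the pumping lemma, w = xyz with |xy| ≤ p and y is nonempty.
Since the first p symbols of w are all a's and |xy| ≤ p, y lies entirely in the leading a-block: y = a^k for some k with 1 ≤ k ≤ p.
Pump with i = 2: xy^2z = a^{p+k} b^p has p+k occurrences of a but only p of b. Since k ≥ 1 the counts differ, so xy^2z ∉ L.
Contradiction. Therefore L is not regular.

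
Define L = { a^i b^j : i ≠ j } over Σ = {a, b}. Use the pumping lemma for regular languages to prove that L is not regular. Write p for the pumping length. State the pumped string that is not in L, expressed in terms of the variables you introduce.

Assume L is regular. Let p be the pumping length given by the pumping lemma.
Choose w = a^p b^{p+p!}. Since p ≠ p+p!, w ∈ L; and |w| ≥ p.
Write w = xyz as guaranteed by the lemma, with |xy| ≤ p and |y| ≥ 1.
Since the first p symbols of w are all a's and |xy| ≤ p, y lies entirely in the leading a-block: y = a^k for some k with 1 ≤ k ≤ p.
Since 1 ≤ k ≤ p, k divides p!; set t = 1 + p!/k. Then xy^t z has p + (p!/k)·k = p + p! copies of a. Now the a-count equals the b-count, so i ≠ j fails. So xy^t z = a^{p+p!} b^{p+p!} ∉ L.
Contradiction. Therefore L is not regular.

a^{p+p!} b^{p+p!}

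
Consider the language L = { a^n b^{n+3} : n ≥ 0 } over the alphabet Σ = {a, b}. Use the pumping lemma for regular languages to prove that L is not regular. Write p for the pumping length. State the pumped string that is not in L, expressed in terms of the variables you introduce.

Toward a contradiction, assume L is regular with pumping length p.
Choose w = a^p b^{p+3}, which is in L with |w| = 2p+3 ≥ p.
By the pumping lemma, w = xyz with |xy| ≤ p and y is nonempty.
The first p characters of w are a's, so xy (and hence y) consists only of a's. Write y = a^k, 1 ≤ k ≤ p.
Pump with i = 2: xy^2z = a^{p+k} b^{p+3}. For this to lie in L we would need p+3 = (p+k)+3, which forces k = 0. But k ≥ 1, so xy^2z ∉ L.
This is a contradiction; hence L is not regular.

a^{p+k} b^{p+3}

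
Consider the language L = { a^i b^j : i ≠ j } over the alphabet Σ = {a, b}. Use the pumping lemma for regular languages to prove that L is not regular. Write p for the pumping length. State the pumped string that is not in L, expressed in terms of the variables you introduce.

a^{p+p!} b^{p+p!}

Assume L is regular. Let p be the pumping length given by the pumping lemma.
Choose w = a^p b^{p+p!}. Since p ≠ p+p!, w ∈ L; and |w| ≥ p.
By the pumping lemma, w = xyz with |xy| ≤ p and |y| > 0.
Because |xy| ≤ p and w begins with p copies of a, we have y = a^k with 1 ≤ k ≤ p.
Since 1 ≤ k ≤ p, k divides p!; set t = 1 + p!/k. Then xy^t z has p + (p!/k)·k = p + p! copies of a. Now the a-count equals the b-count, so i ≠ j fails. So xy^t z = a^{p+p!} b^{p+p!} ∉ L.
This is a contradiction; hence L is not regular.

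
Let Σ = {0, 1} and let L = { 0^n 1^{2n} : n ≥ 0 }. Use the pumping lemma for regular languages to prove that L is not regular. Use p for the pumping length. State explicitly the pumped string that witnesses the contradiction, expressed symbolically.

0^{p+k} 1^{2p}

Toward a contradiction, assume L is regular with pumping length p.
Let w = 0^p 1^{2p} ∈ L; note |w| = 3p ≥ p.
By the pumping lemma, w = xyz with |xy| ≤ p and y is nonempty.
The first p characters of w are 0's, so xy (and hence y) consists only of 0's. Write y = 0^k, 1 ≤ k ≤ p.
Pump with i = 2: xy^2z = 0^{p+k} 1^{2p}. For this to lie in L we would need 2p = 2(p+k), which forces k = 0. But k ≥ 1, so xy^2z ∉ L.
Contradiction. Therefore L is not regular.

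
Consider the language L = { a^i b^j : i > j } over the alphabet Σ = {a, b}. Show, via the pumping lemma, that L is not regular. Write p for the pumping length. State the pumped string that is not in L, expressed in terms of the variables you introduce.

a^{p+1-k} b^p

Assume L is regular; let p be its pumping constant.
Choose w = a^{p+1} b^p ∈ L, with |w| = 2p+1 ≥ p.
The pumping lemma gives a decomposition w = xyz where |xy| ≤ p and |y| > 0.
The first p characters of w are a's, so xy (and hence y) consists only of a's. Write y = a^k, 1 ≤ k ≤ p.
Consider xy^0z = xz = a^{p+1-k} b^p. Since k ≥ 1, the a-count p+1-k is at most p, so i > j fails; thus xz ∉ L.
Contradiction. Therefore L is not regular.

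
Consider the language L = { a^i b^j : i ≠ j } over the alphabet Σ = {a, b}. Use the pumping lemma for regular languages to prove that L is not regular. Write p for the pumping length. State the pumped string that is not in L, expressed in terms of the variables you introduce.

Toward a contradiction, assume L is regular with pumping length p.
Choose w = a^p b^{p+p!}. Since p ≠ p+p!, w ∈ L; and |w| ≥ p.
Write w = xyz as guaranteed by the lemma, with |xy| ≤ p and |y| > 0.
The first p characters of w are a's, so xy (and hence y) consists only of a's. Write y = a^k, 1 ≤ k ≤ p.
Since 1 ≤ k ≤ p, k divides p!; set t = 1 + p!/k. Then xy^t z has p + (p!/k)·k = p + p! copies of a. Now the a-count equals the b-count, so i ≠ j fails. So xy^t z = a^{p+p!} b^{p+p!} ∉ L.
This is a contradiction; hence L is not regular.

a^{p+p!} b^{p+p!}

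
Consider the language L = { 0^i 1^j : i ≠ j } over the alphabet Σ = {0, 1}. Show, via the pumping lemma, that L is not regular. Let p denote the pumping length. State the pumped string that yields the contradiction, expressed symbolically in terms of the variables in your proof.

0^{p+p!} 1^{p+p!}

Assume L is regular; let p be its pumping constant.
Choose w = 0^p 1^{p+p!}. Since p ≠ p+p!, w ∈ L; and |w| ≥ p.
By the pumping lemma, w = xyz with |xy| ≤ p and |y| ≥ 1.
Since the first p symbols of w are all 0's and |xy| ≤ p, y lies entirely in the leading 0-block: y = 0^k for some k with 1 ≤ k ≤ p.
Since 1 ≤ k ≤ p, k divides p!; set t = 1 + p!/k. Then xy^t z has p + (p!/k)·k = p + p! copies of 0. Now the 0-count equals the 1-count, so i ≠ j fails. So xy^t z = 0^{p+p!} 1^{p+p!} ∉ L.
Contradiction. Therefore L is not regular.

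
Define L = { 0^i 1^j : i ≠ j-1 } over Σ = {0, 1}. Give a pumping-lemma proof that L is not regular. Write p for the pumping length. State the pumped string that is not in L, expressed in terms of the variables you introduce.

Assume L is regular. Let p be the pumping length given by the pumping lemma.
Choose w = 0^p 1^{p+p!+1}. Since p ≠ (p+p!+1)-1 = p+p!, w ∈ L; and |w| ≥ p.
By the pumping lemma, w = xyz with |xy| ≤ p and |y| ≥ 1.
The first p characters of w are 0's, so xy (and hence y) consists only of 0's. Write y = 0^k, 1 ≤ k ≤ p.
Since 1 ≤ k ≤ p, k divides p!; set t = 1 + p!/k. Then xy^t z has p + (p!/k)·k = p + p! copies of 0. Now the 0-count is p+p! and (1-count)-1 = (p+p!+1)-1 = p+p!, so i ≠ j-1 fails. So xy^t z = 0^{p+p!} 1^{p+p!+1} ∉ L.
This contradicts the pumping lemma, so L is not regular.

0^{p+p!} 1^{p+p!+1}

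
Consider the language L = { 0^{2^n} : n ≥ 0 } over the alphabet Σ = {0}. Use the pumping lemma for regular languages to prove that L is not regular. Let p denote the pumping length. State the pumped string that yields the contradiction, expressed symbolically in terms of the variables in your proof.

0^{2^p+k}

Assume L is regular. Let p be the pumping length given by the pumping lemma.
Take w = 0^{2^p} ∈ L with |w| = 2^p ≥ p.
By the pumping lemma, w = xyz with |xy| ≤ p and |y| ≥ 1.
Then y = 0^k for some k with 1 ≤ k ≤ p.
Pump with i = 2: xy^2z = 0^{2^p+k}. Since 1 ≤ k ≤ p < 2^p, we have 2^p < 2^p+k < 2^{p+1}, so 2^p+k is not a power of 2. So xy^2z ∉ L.
This contradicts the pumping lemma, so L is not regular.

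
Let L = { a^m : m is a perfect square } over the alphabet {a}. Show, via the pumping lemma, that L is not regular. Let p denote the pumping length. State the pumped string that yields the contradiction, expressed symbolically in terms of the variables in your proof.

a^{p²+k}

Toward a contradiction, assume L is regular with pumping length p.
Take w = a^{p²} ∈ L with |w| = p² ≥ p.
By the pumping lemma, w = xyz with |xy| ≤ p and y is nonempty.
Then y = a^k for some k with 1 ≤ k ≤ p.
Pump with i = 2: xy^2z = a^{p²+k}. Since 1 ≤ k ≤ p, p² < p²+k ≤ p²+p < (p+1)², so p²+k lies strictly between consecutive squares and is not a perfect square. So xy^2z ∉ L.
This contradicts the pumping lemma, so L is not regular.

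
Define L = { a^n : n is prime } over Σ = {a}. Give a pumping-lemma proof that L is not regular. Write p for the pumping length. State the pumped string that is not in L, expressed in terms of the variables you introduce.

a^{q(1+k)}

Toward a contradiction, assume L is regular with pumping length p.
Let q be a prime with q ≥ p+2 (infinitely many primes exist), and take w = a^q ∈ L with |w| = q ≥ p.
Write w = xyz as guaranteed by the lemma, with |xy| ≤ p and y is nonempty.
Then y = a^k for some k with 1 ≤ k ≤ p.
Since 1 ≤ k ≤ p, |xz| = q-k. Pump with i = q+1: |xy^{q+1}z| = (q-k)+(q+1)k = q+qk = q(1+k), which is composite (both factors ≥ 2). So xy^{q+1}z = a^{q(1+k)} ∉ L.
Contradiction. Therefore L is not regular.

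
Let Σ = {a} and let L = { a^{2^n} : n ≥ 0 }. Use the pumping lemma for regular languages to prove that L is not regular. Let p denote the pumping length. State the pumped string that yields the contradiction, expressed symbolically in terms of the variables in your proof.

a^{2^p+k}

Assume L is regular. Let p be the pumping length given by the pumping lemma.
Take w = a^{2^p} ∈ L with |w| = 2^p ≥ p.
By the pumping lemma, w = xyz with |xy| ≤ p and y is nonempty.
Then y = a^k for some k with 1 ≤ k ≤ p.
Pump with i = 2: xy^2z = a^{2^p+k}. Since 1 ≤ k ≤ p < 2^p, we have 2^p < 2^p+k < 2^{p+1}, so 2^p+k is not a power of 2. So xy^2z ∉ L.
This is a contradiction; hence L is not regular.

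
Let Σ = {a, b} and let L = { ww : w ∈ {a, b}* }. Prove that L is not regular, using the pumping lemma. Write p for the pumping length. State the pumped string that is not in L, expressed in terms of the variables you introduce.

a^{p+k} b^p a^p b^p

Suppose for contradiction that L is regular, and let p be the pumping length.
Take w = a^p b^p a^p b^p = uu where u = a^pb^p; then w ∈ L and |w| = 4p ≥ p.
Write w = xyz as guaranteed by the lemma, with |xy| ≤ p and |y| > 0.
Since the first p symbols of w are all a's and |xy| ≤ p, y lies entirely in the leading a-block: y = a^k for some k with 1 ≤ k ≤ p.
Pump with i = 2: xy^2z = a^{p+k} b^p a^p b^p, of length 4p+k. Suppose this equals vv. The string starts with a and ends with b, so v does too; thus the boundary between the two copies of v is a b→a transition. There is exactly one such transition, at position 2p+k, so |v| = 2p+k and |vv| = 4p+2k ≠ 4p+k since k ≥ 1. So xy^2z ∉ L.
This is a contradiction; hence L is not regular.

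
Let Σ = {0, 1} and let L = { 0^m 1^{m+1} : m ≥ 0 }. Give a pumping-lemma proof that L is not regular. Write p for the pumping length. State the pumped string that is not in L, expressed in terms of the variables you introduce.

Suppose for contradiction that L is regular, and let p be the pumping length.
Take w = 0^p 1^{p+1}. Then w ∈ L and |w| = 2p+1 ≥ p.
Write w = xyz as guaranteed by the lemma, with |xy| ≤ p and y is nonempty.
The first p characters of w are 0's, so xy (and hence y) consists only of 0's. Write y = 0^k, 1 ≤ k ≤ p.
Pump with i = 2: xy^2z = 0^{p+k} 1^{p+1}. For this to lie in L we would need p+1 = (p+k)+1, which forces k = 0. But k ≥ 1, so xy^2z ∉ L.
This contradicts the pumping lemma, so L is not regular.

0^{p+k} 1^{p+1}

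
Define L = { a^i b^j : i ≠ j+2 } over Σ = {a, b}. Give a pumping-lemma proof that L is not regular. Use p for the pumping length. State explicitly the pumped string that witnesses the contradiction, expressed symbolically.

a^{p+p!} b^{p+p!-2}

Assume L is regular. Let p be the pumping length given by the pumping lemma.
Choose w = a^p b^{p+p!-2}. Since p ≠ (p+p!-2)+2 = p+p!, w ∈ L; and |w| ≥ p.
By the pumping lemma, w = xyz with |xy| ≤ p and |y| ≥ 1.
Because |xy| ≤ p and w begins with p copies of a, we have y = a^k with 1 ≤ k ≤ p.
Since 1 ≤ k ≤ p, k divides p!; set t = 1 + p!/k. Then xy^t z has p + (p!/k)·k = p + p! copies of a. Now the a-count is p+p! and (b-count)+2 = (p+p!-2)+2 = p+p!, so i ≠ j+2 fails. So xy^t z = a^{p+p!} b^{p+p!-2} ∉ L.
This is a contradiction; hence L is not regular.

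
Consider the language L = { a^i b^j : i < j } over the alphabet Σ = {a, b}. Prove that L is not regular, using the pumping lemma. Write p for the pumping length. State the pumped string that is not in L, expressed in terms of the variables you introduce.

Assume L is regular; let p be its pumping constant.
Choose w = a^p b^{p+1} ∈ L, with |w| = 2p+1 ≥ p.
The pumping lemma gives a decomposition w = xyz where |xy| ≤ p and |y| ≥ 1.
Because |xy| ≤ p and w begins with p copies of a, we have y = a^k with 1 ≤ k ≤ p.
Consider xy^2z = a^{p+k} b^{p+1}. Since k ≥ 1, the a-count p+k is at least p+1, so i < j fails; thus xy^2z ∉ L.
This is a contradiction; hence L is not regular.

a^{p+k} b^{p+1}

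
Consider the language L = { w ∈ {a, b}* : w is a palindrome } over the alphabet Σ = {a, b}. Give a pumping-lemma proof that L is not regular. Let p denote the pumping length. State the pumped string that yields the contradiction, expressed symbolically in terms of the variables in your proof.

Assume L is regular. Let p be the pumping length given by the pumping lemma.
Take w = a^p b a^p, a palindrome of length 2p+1 ≥ p.
Write w = xyz as guaranteed by the lemma, with |xy| ≤ p and y is nonempty.
Since the first p symbols of w are all a's and |xy| ≤ p, y lies entirely in the leading a-block: y = a^k for some k with 1 ≤ k ≤ p.
Pump with i = 2: xy^2z = a^{p+k} b a^p. Its reverse is a^p b a^{p+k}, which differs from xy^2z since k ≥ 1. So xy^2z is not a palindrome and xy^2z ∉ L.
This contradicts the pumping lemma, so L is not regular.

a^{p+k} b a^p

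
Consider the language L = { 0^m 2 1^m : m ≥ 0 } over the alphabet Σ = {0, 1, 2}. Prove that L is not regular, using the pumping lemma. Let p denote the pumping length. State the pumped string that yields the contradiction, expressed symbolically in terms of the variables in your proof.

0^{p+k} 2 1^p

Toward a contradiction, assume L is regular with pumping length p.
Take w = 0^p 2 1^p ∈ L with |w| = 2p+1 ≥ p.
Write w = xyz as guaranteed by the lemma, with |xy| ≤ p and y is nonempty.
The first p characters of w are 0's, so xy (and hence y) consists only of 0's. Write y = 0^k, 1 ≤ k ≤ p.
Pump with i = 2: xy^2z = 0^{p+k} 2 1^p, which would require p+k = p. But k ≥ 1, so xy^2z ∉ L.
This contradicts the pumping lemma, so L is not regular.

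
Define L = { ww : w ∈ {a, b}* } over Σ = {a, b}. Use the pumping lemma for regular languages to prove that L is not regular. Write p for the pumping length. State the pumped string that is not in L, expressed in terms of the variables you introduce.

Assume L is regular. Let p be the pumping length given by the pumping lemma.
Take w = a^p b^p a^p b^p = uu where u = a^pb^p; then w ∈ L and |w| = 4p ≥ p.
The pumping lemma gives a decomposition w = xyz where |xy| ≤ p and |y| > 0.
Because |xy| ≤ p and w begins with p copies of a, we have y = a^k with 1 ≤ k ≤ p.
Pump with i = 2: xy^2z = a^{p+k} b^p a^p b^p, of length 4p+k. Suppose this equals vv. The string starts with a and ends with b, so v does too; thus the boundary between the two copies of v is a b→a transition. There is exactly one such transition, at position 2p+k, so |v| = 2p+k and |vv| = 4p+2k ≠ 4p+k since k ≥ 1. So xy^2z ∉ L.
This contradicts the pumping lemma, so L is not regular.

a^{p+k} b^p a^p b^p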